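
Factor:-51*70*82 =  - 2^2*3^1*5^1*7^1*17^1*41^1 = - 292740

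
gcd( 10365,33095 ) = 5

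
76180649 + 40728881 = 116909530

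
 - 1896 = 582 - 2478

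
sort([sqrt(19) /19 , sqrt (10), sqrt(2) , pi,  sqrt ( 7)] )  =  [sqrt(19)/19, sqrt(2),sqrt(7),pi,sqrt( 10) ] 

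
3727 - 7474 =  - 3747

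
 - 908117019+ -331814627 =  - 1239931646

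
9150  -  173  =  8977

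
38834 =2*19417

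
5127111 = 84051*61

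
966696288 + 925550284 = 1892246572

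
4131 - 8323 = -4192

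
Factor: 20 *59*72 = 2^5*3^2*5^1*59^1 = 84960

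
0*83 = 0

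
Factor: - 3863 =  - 3863^1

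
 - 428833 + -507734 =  - 936567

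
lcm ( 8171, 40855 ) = 40855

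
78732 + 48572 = 127304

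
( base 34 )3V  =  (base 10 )133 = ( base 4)2011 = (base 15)8D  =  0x85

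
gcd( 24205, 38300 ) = 5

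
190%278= 190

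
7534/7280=1 + 127/3640 = 1.03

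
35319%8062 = 3071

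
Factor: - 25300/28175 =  - 2^2*7^( - 2) *11^1 = - 44/49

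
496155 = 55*9021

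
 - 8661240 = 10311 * (  -  840)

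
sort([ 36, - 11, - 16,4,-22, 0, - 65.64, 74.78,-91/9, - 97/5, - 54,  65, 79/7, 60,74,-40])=[ - 65.64, - 54, - 40,-22,  -  97/5, - 16, -11, - 91/9, 0, 4 , 79/7, 36, 60, 65, 74, 74.78 ] 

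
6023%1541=1400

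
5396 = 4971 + 425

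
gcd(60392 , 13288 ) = 8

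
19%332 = 19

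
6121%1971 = 208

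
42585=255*167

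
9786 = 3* 3262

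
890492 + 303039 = 1193531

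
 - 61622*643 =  - 39622946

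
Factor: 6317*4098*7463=2^1 * 3^1*17^1*439^1*683^1*6317^1 = 193195173558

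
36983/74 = 36983/74 =499.77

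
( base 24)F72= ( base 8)21152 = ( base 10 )8810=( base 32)8ja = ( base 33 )82W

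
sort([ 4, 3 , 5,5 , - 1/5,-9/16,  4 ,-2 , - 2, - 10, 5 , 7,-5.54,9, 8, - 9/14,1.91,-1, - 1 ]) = [-10,-5.54,-2 , - 2 , - 1,-1, - 9/14, - 9/16,-1/5,1.91, 3  ,  4, 4,5, 5, 5, 7 , 8,  9] 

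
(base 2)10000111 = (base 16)87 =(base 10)135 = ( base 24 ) 5F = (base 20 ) 6f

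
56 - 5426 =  - 5370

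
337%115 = 107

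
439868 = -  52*( - 8459 )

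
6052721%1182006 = 142691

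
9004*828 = 7455312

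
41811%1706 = 867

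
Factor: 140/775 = 28/155 = 2^2*5^(-1 ) *7^1*31^( -1 ) 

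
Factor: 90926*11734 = 1066925684 = 2^2*11^1*4133^1*5867^1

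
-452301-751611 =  - 1203912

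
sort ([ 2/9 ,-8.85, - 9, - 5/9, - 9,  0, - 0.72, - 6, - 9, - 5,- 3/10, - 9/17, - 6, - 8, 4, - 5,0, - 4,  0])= [-9, - 9,  -  9, - 8.85,-8,  -  6,-6 ,  -  5, - 5,-4, -0.72 ,-5/9, - 9/17, - 3/10, 0,0,0,2/9, 4] 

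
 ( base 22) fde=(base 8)16610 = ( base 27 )aa0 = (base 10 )7560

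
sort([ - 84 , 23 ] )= [ - 84,23 ]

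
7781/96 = 81 + 5/96 = 81.05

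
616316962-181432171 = 434884791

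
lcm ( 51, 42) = 714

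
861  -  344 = 517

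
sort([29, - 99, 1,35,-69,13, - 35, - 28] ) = [ - 99, - 69 ,- 35, - 28,1,13,29,  35 ] 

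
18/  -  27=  - 1 + 1/3 = - 0.67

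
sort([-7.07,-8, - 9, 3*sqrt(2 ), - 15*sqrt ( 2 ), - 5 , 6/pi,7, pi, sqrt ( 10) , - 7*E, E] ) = [ - 15 * sqrt(2), -7*E, - 9,  -  8 , - 7.07,-5, 6/pi, E,pi, sqrt( 10) , 3 *sqrt( 2 ), 7] 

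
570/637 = 570/637 = 0.89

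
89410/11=89410/11 = 8128.18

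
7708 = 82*94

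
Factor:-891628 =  - 2^2*101^1*2207^1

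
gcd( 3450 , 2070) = 690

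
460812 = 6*76802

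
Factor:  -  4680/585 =-2^3 = - 8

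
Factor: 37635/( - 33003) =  - 3^( - 1 )*5^1*13^1 *19^( - 1) = - 65/57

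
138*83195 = 11480910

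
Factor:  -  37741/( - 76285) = 47/95 = 5^(  -  1)*19^ ( - 1) * 47^1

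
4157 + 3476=7633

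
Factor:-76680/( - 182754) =60/143= 2^2*3^1*5^1*11^( - 1) * 13^( - 1 )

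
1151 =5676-4525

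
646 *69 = 44574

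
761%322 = 117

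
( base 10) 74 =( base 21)3b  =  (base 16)4A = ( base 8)112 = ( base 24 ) 32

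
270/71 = 3 + 57/71 = 3.80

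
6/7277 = 6/7277 = 0.00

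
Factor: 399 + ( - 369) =30= 2^1*3^1*5^1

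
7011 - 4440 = 2571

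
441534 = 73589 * 6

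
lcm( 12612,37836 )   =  37836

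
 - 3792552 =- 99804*38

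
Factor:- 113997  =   - 3^1*13^1 * 37^1*79^1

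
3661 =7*523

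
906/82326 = 151/13721 = 0.01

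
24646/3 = 24646/3 = 8215.33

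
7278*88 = 640464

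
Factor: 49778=2^1*24889^1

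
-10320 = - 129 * 80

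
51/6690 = 17/2230 = 0.01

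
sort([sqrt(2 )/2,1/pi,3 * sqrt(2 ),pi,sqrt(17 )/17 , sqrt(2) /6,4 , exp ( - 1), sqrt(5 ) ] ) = [sqrt(2 )/6,sqrt( 17)/17, 1/pi, exp( - 1),sqrt(2 ) /2, sqrt (5 ),pi,4,3* sqrt(2)] 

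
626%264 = 98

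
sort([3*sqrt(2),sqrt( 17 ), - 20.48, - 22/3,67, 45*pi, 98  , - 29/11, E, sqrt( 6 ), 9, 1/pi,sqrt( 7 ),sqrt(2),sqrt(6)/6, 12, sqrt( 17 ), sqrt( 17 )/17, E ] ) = [ - 20.48,-22/3, - 29/11,  sqrt( 17)/17,1/pi,sqrt(6)/6,sqrt (2), sqrt( 6),  sqrt( 7),E, E, sqrt( 17),sqrt(17),3*sqrt( 2), 9, 12, 67, 98, 45*pi ]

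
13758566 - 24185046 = -10426480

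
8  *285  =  2280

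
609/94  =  6 + 45/94 =6.48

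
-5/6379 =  - 1 + 6374/6379 =-0.00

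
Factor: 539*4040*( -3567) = -7767356520 = -2^3*3^1*5^1*7^2*11^1*29^1*41^1*101^1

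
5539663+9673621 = 15213284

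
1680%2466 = 1680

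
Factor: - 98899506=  - 2^1*3^2 *17^1*323201^1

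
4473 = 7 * 639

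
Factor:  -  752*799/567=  - 2^4*3^ (  -  4) * 7^ ( - 1 ) * 17^1*47^2 = - 600848/567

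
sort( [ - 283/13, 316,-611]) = [ - 611, -283/13,  316]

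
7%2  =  1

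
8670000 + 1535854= 10205854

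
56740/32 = 14185/8= 1773.12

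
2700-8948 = -6248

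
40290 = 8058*5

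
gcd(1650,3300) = 1650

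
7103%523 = 304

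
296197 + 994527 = 1290724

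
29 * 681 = 19749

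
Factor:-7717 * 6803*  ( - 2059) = 108094928309= 29^1  *  71^1*6803^1*7717^1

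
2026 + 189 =2215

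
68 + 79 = 147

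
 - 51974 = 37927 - 89901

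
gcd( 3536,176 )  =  16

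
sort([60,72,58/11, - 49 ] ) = [ - 49, 58/11,60,72 ] 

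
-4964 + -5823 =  - 10787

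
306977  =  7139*43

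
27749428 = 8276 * 3353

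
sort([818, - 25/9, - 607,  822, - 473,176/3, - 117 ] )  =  [-607, - 473, - 117 , - 25/9,176/3,818, 822] 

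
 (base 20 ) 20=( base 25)1f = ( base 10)40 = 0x28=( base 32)18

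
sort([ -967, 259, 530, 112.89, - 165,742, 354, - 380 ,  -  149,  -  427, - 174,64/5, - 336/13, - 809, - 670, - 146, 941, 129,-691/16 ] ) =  [ - 967, - 809, - 670, - 427, - 380, - 174, - 165, - 149, -146, -691/16,  -  336/13, 64/5 , 112.89, 129 , 259,354, 530, 742, 941 ] 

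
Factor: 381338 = 2^1*190669^1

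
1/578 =1/578 = 0.00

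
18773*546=10250058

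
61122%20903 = 19316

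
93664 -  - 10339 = 104003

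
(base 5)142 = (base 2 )101111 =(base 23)21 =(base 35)1c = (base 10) 47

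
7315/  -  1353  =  -665/123 = - 5.41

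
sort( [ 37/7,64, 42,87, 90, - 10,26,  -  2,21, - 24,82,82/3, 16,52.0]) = [ - 24,- 10, - 2 , 37/7,16,21,26, 82/3, 42,52.0,64 , 82, 87, 90]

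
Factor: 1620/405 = 4= 2^2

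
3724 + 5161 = 8885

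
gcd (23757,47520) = 3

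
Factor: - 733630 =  - 2^1  *5^1*73363^1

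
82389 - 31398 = 50991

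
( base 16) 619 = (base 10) 1561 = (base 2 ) 11000011001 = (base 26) 281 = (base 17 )56e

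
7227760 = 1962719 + 5265041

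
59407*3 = 178221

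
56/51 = 56/51 = 1.10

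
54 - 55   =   - 1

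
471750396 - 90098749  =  381651647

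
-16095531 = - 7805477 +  - 8290054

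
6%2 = 0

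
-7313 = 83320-90633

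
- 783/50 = - 783/50 = -15.66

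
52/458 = 26/229 = 0.11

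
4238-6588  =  -2350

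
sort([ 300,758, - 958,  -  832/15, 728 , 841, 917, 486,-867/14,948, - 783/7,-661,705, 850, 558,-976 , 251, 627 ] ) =[ - 976, - 958 ,  -  661, - 783/7, - 867/14,  -  832/15, 251,300, 486, 558,627,  705,728,758, 841,850,917, 948] 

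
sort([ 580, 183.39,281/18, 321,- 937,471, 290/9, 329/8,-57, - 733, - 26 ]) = [- 937, - 733, - 57, - 26, 281/18, 290/9,329/8,183.39, 321,471 , 580 ]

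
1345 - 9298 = - 7953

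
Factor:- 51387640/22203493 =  - 2^3*5^1*13^( - 1 )  *151^( - 1 )*11311^( - 1 )*1284691^1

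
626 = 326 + 300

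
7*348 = 2436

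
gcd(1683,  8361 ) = 9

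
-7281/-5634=1 + 183/626 = 1.29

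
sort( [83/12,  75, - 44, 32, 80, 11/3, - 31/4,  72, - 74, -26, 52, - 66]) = [ - 74,-66, - 44, - 26, - 31/4,  11/3, 83/12, 32, 52, 72, 75,80 ] 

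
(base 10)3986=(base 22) 854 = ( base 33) 3lq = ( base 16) F92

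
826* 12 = 9912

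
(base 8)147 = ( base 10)103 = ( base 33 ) 34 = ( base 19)58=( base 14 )75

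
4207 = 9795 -5588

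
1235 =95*13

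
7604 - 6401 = 1203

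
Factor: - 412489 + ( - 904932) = -1317421  =  -  7^1*53^2*67^1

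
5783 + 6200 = 11983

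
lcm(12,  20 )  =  60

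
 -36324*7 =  - 254268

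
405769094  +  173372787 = 579141881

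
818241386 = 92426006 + 725815380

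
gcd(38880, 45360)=6480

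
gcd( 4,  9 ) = 1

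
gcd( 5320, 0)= 5320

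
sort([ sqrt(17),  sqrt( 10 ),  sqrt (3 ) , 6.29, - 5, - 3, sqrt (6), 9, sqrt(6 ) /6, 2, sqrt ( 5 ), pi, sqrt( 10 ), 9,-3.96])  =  [ - 5, - 3.96, - 3, sqrt ( 6) /6, sqrt( 3), 2, sqrt(5), sqrt(6) , pi, sqrt(10 ),sqrt (10), sqrt(  17), 6.29, 9, 9]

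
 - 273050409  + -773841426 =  - 1046891835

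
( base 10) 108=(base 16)6c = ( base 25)48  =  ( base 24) 4C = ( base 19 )5D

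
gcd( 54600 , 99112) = 104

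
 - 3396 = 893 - 4289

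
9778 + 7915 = 17693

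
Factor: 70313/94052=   2^( - 2)*7^( - 1) * 3359^( - 1)*70313^1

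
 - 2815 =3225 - 6040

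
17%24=17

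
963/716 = 1 + 247/716 = 1.34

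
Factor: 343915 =5^1*11^1*13^2*37^1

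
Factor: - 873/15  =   - 3^1*5^(-1)* 97^1= - 291/5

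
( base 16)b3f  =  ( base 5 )43004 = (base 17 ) 9g6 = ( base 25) 4f4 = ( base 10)2879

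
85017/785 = 85017/785 = 108.30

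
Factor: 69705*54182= 3776756310 = 2^1*3^2*5^1*1549^1*27091^1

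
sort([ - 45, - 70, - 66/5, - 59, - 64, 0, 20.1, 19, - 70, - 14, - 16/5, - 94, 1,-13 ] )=[ - 94, - 70, - 70, - 64 ,-59, - 45, - 14, - 66/5, -13, - 16/5,  0, 1, 19, 20.1 ]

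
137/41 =137/41 = 3.34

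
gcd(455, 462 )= 7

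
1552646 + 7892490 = 9445136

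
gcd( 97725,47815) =5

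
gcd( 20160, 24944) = 16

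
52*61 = 3172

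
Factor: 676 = 2^2*13^2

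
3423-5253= - 1830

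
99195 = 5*19839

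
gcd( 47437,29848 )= 533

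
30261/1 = 30261 = 30261.00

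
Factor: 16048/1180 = 68/5 = 2^2*5^( - 1 )*17^1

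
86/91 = 86/91 =0.95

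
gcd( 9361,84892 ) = 1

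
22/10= 2  +  1/5 = 2.20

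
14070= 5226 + 8844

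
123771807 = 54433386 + 69338421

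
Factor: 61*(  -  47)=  - 2867 = - 47^1*61^1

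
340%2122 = 340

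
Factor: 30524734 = 2^1*563^1*27109^1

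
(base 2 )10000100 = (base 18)76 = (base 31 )48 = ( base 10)132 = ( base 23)5H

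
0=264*0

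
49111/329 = 49111/329 = 149.27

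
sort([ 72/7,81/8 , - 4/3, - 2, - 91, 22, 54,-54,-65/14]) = [- 91,  -  54, - 65/14, - 2, - 4/3,81/8, 72/7,22,  54] 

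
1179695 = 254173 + 925522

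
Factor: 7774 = 2^1*13^2 * 23^1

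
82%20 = 2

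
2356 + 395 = 2751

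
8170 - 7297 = 873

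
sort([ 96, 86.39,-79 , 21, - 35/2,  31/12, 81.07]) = [-79,  -  35/2  ,  31/12, 21, 81.07,86.39, 96]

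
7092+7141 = 14233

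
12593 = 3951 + 8642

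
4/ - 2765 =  - 4/2765 =- 0.00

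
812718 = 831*978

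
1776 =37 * 48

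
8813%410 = 203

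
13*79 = 1027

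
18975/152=124 + 127/152=124.84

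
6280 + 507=6787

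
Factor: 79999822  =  2^1*7^1 * 1097^1*5209^1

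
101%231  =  101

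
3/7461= 1/2487=0.00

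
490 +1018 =1508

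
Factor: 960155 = 5^1*7^2*3919^1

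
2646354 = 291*9094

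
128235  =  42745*3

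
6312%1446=528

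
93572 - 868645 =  - 775073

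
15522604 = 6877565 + 8645039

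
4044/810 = 4  +  134/135 = 4.99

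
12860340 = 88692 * 145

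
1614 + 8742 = 10356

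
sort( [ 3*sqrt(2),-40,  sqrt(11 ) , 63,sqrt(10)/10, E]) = [ - 40,sqrt( 10)/10,E, sqrt( 11), 3*sqrt(2),63]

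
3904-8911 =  - 5007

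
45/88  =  45/88 = 0.51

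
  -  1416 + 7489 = 6073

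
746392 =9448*79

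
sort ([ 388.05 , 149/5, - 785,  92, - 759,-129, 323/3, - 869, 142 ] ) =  [  -  869, - 785,-759,  -  129, 149/5,92, 323/3, 142,  388.05]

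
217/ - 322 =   -  1+ 15/46  =  - 0.67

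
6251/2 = 6251/2 =3125.50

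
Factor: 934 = 2^1 * 467^1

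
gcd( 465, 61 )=1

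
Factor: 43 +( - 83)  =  - 2^3*5^1= - 40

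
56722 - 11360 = 45362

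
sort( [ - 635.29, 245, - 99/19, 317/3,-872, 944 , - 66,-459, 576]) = [ - 872 , - 635.29, - 459, - 66,-99/19, 317/3,245,  576, 944 ] 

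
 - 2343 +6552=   4209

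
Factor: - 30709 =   -  7^1*41^1*107^1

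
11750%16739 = 11750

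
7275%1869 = 1668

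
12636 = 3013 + 9623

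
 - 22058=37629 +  - 59687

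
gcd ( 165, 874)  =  1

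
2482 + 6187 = 8669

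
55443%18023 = 1374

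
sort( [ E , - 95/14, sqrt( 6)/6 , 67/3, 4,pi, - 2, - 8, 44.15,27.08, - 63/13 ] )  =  [ - 8, - 95/14, - 63/13 ,-2, sqrt( 6)/6, E,  pi, 4, 67/3,  27.08, 44.15 ]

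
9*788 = 7092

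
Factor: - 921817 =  - 13^1 * 23^1*3083^1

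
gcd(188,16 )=4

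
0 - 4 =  - 4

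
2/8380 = 1/4190 = 0.00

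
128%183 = 128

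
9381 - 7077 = 2304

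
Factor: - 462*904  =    -  2^4*3^1*7^1*11^1*113^1 = -417648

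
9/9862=9/9862=0.00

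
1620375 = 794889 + 825486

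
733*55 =40315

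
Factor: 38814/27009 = 2^1*3^( - 1) * 3001^( - 1)*6469^1= 12938/9003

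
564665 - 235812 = 328853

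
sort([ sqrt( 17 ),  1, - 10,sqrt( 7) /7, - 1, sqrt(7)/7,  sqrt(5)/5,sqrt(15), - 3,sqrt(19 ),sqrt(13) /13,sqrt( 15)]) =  [ - 10, - 3, - 1,sqrt ( 13) /13,  sqrt(7) /7, sqrt(7) /7  ,  sqrt(5)/5,1, sqrt(15 ),sqrt( 15 ),sqrt(17),sqrt ( 19)] 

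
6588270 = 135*48802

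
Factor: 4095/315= 13 = 13^1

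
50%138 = 50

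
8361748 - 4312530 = 4049218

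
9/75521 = 9/75521 = 0.00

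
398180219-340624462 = 57555757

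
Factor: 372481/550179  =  3^( - 3)*7^( - 1 )*41^( - 1 )*71^( - 1)*372481^1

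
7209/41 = 7209/41 =175.83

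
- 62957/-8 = 7869 + 5/8 = 7869.62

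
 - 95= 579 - 674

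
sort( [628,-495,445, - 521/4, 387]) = [-495,-521/4, 387,445, 628 ] 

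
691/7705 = 691/7705 = 0.09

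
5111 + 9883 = 14994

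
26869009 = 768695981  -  741826972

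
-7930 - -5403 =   -  2527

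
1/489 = 1/489 = 0.00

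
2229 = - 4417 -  - 6646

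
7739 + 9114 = 16853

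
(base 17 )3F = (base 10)66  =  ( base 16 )42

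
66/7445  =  66/7445 =0.01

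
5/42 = 5/42=0.12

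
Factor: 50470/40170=49/39 = 3^ ( - 1 )*7^2*13^(  -  1 )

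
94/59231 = 94/59231=0.00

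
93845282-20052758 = 73792524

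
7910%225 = 35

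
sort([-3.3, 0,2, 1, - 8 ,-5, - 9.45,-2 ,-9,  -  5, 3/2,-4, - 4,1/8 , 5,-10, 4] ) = [ - 10,-9.45, - 9, - 8, - 5,-5, - 4, - 4,-3.3, - 2,0,1/8,1, 3/2,2,  4,5]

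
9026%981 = 197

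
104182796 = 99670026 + 4512770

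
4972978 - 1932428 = 3040550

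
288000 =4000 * 72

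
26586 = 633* 42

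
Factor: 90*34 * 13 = 39780= 2^2*3^2*5^1*13^1*17^1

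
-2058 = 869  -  2927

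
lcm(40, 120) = 120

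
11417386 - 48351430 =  - 36934044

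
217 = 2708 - 2491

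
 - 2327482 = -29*80258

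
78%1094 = 78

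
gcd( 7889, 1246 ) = 7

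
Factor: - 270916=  - 2^2*89^1 * 761^1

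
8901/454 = 8901/454 = 19.61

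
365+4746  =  5111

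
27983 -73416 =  - 45433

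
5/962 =5/962 = 0.01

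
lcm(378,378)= 378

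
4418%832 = 258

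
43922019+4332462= 48254481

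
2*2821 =5642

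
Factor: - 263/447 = -3^ (  -  1)*149^( - 1 )*263^1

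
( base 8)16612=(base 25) C2C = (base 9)11332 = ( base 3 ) 101101002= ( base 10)7562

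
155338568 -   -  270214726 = 425553294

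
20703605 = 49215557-28511952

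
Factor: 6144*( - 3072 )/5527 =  - 2^21*3^2*5527^( - 1 ) = - 18874368/5527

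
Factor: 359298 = 2^1*3^2 * 19961^1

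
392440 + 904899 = 1297339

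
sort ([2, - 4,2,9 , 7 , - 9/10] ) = [ - 4, - 9/10,2,2, 7, 9 ]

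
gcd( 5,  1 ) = 1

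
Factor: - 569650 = -2^1*  5^2 * 11393^1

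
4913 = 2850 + 2063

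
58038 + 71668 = 129706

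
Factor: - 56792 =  - 2^3*31^1*229^1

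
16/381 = 16/381 = 0.04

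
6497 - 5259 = 1238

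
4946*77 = 380842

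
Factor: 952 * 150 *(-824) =-117667200 = - 2^7* 3^1*5^2*7^1*17^1 * 103^1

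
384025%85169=43349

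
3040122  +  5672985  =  8713107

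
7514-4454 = 3060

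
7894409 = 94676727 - 86782318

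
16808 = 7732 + 9076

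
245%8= 5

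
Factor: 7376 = 2^4*461^1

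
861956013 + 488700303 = 1350656316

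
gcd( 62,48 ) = 2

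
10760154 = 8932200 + 1827954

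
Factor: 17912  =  2^3* 2239^1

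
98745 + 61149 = 159894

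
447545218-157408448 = 290136770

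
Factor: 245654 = 2^1*122827^1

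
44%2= 0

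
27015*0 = 0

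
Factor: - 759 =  - 3^1 * 11^1*23^1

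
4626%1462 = 240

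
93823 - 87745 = 6078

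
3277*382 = 1251814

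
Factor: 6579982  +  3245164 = 9825146 = 2^1*1831^1*2683^1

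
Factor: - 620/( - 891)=2^2 *3^( - 4) * 5^1 * 11^( - 1)*31^1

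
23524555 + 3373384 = 26897939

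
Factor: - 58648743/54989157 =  - 3^1*6516527^1*18329719^(- 1) =- 19549581/18329719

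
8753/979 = 8753/979 = 8.94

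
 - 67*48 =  - 3216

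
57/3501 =19/1167 = 0.02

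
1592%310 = 42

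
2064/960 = 43/20 = 2.15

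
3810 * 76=289560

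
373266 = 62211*6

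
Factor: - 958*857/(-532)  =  2^ ( - 1)*7^ (  -  1 ) * 19^( - 1)*479^1  *  857^1  =  410503/266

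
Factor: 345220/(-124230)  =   - 842/303 = -2^1 * 3^( - 1) * 101^( - 1 ) * 421^1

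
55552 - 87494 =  - 31942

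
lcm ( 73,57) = 4161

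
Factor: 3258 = 2^1 * 3^2*181^1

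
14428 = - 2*(  -  7214)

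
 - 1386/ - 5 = 1386/5 = 277.20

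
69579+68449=138028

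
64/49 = 64/49 = 1.31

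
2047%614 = 205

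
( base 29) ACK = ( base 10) 8778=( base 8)21112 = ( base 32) 8IA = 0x224A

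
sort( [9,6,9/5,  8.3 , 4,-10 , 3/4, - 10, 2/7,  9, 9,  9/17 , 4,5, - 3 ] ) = [ - 10,- 10, - 3, 2/7, 9/17,3/4, 9/5, 4,4,5,  6, 8.3,  9,9 , 9 ] 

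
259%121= 17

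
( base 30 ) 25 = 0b1000001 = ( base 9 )72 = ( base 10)65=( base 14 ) 49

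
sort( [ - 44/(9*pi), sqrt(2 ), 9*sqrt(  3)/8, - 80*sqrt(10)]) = [-80*sqrt( 10), - 44/(9 * pi), sqrt ( 2 ),9*sqrt(3 )/8]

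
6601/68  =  97 + 5/68  =  97.07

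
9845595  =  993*9915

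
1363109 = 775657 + 587452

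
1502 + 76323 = 77825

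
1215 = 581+634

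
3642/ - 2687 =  - 3642/2687 = - 1.36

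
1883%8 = 3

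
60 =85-25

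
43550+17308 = 60858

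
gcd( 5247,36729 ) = 5247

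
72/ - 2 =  - 36 + 0/1  =  - 36.00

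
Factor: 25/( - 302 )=-2^ (  -  1)*5^2*151^ ( -1)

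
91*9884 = 899444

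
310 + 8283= 8593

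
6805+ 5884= 12689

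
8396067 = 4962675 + 3433392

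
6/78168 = 1/13028=0.00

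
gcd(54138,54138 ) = 54138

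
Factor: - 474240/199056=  - 2^3 * 5^1*11^( - 1 )*19^1*29^( - 1)  =  - 760/319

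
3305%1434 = 437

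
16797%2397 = 18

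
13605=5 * 2721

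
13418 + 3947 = 17365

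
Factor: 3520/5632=2^( - 3 )*5^1 = 5/8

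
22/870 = 11/435 = 0.03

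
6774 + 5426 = 12200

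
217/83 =2 + 51/83 = 2.61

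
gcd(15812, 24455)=67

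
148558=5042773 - 4894215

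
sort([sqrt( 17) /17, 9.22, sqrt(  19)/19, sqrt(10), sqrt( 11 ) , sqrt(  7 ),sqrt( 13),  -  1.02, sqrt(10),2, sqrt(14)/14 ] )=[  -  1.02, sqrt(19 )/19,  sqrt( 17 ) /17,sqrt ( 14)/14, 2,sqrt(7 ),sqrt( 10),sqrt(10 ),sqrt(11), sqrt( 13 ), 9.22 ] 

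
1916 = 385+1531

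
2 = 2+0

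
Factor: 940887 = 3^2*104543^1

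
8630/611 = 14 + 76/611 = 14.12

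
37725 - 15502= 22223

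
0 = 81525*0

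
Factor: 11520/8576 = 90/67=2^1*3^2*5^1*67^( - 1 )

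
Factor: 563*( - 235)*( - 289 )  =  5^1*17^2*47^1* 563^1=38236145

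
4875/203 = 24+ 3/203= 24.01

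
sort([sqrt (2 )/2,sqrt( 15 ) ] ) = [ sqrt(2 )/2,sqrt( 15 )]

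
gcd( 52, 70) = 2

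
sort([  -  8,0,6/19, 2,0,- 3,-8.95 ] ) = [-8.95, - 8, - 3, 0,0,6/19, 2 ] 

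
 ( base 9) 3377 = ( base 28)358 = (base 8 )4704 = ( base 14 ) CA8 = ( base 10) 2500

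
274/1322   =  137/661= 0.21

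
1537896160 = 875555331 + 662340829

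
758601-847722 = -89121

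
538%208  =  122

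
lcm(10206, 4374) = 30618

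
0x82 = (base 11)109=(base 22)5k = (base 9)154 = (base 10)130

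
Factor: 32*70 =2240 = 2^6*5^1*7^1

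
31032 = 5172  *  6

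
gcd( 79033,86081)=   1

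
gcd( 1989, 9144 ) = 9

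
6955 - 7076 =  - 121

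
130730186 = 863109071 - 732378885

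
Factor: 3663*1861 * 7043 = 48011025249 = 3^2*11^1*37^1*1861^1*7043^1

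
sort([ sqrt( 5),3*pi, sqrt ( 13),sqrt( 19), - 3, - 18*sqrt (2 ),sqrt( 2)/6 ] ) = [ - 18*sqrt(2 ) , - 3,sqrt( 2) /6,sqrt ( 5 ),sqrt(13),sqrt(19),3*pi ] 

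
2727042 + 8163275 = 10890317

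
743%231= 50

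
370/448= 185/224 = 0.83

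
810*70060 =56748600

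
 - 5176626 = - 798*6487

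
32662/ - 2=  - 16331/1 = - 16331.00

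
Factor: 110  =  2^1*5^1*11^1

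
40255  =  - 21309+61564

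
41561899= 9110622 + 32451277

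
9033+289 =9322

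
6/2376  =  1/396 = 0.00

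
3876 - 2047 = 1829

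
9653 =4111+5542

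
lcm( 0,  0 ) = 0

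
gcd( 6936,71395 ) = 1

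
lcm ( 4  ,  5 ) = 20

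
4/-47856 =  - 1/11964 = - 0.00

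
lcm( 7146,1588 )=14292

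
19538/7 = 2791 + 1/7= 2791.14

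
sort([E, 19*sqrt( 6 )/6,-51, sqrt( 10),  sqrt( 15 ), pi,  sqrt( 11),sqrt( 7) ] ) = [ - 51,sqrt( 7),  E,pi  ,  sqrt( 10) , sqrt( 11 ),sqrt(15), 19 * sqrt( 6)/6]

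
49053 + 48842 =97895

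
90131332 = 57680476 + 32450856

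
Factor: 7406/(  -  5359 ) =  - 2^1 * 7^1*23^1 * 233^ ( -1) = - 322/233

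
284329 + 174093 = 458422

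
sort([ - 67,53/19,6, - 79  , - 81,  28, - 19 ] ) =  [ - 81, - 79, - 67, - 19, 53/19,6,28]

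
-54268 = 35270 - 89538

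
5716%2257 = 1202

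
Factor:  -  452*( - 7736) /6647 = 2^5*17^( - 2)*23^ ( - 1)*113^1*967^1 = 3496672/6647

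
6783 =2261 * 3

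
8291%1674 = 1595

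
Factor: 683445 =3^1 * 5^1*7^1  *23^1 * 283^1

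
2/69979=2/69979 =0.00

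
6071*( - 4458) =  - 27064518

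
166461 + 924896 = 1091357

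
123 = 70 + 53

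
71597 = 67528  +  4069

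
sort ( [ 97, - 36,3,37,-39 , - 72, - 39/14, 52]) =[ - 72, - 39, - 36, - 39/14, 3,37,52, 97]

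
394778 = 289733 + 105045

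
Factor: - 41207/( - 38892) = 2^( - 2 )*3^( - 1)*7^(  -  1 )*89^1= 89/84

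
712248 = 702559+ 9689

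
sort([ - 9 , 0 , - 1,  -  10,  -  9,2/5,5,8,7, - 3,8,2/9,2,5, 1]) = [- 10, - 9 , - 9, - 3, - 1, 0,2/9,2/5,1, 2,5,5,7, 8, 8]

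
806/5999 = 806/5999 = 0.13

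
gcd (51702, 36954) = 6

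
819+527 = 1346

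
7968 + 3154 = 11122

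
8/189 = 8/189 = 0.04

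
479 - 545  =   - 66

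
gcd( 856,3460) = 4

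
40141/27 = 40141/27 = 1486.70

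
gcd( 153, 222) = 3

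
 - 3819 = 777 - 4596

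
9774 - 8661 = 1113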